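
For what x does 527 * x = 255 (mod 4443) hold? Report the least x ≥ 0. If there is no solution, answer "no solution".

First find gcd(527, 4443):
4443 = 8×527 + 227
527 = 2×227 + 73
227 = 3×73 + 8
73 = 9×8 + 1
8 = 8×1 + 0
gcd = 1, so a unique solution mod 4443 exists.
Back-substitute for the Bézout coefficients:
1 = 73 − 9·8
1 = −9·227 + 28·73
1 = 28·527 − 65·227
1 = −65·4443 + 548·527
So 527·(548) ≡ 1 (mod 4443), giving 527⁻¹ ≡ 548.
x ≡ 527⁻¹·255 ≡ 548·255 ≡ 2007 (mod 4443).

2007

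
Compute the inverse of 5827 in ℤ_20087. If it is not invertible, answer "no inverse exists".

4540

Apply the Euclidean algorithm to 20087 and 5827:
20087 = 3*5827 + 2606
5827 = 2*2606 + 615
2606 = 4*615 + 146
615 = 4*146 + 31
146 = 4*31 + 22
31 = 1*22 + 9
22 = 2*9 + 4
9 = 2*4 + 1
4 = 4*1 + 0
gcd = 1, so the inverse exists. Back-substitute:
1 = 9 − 2·4
1 = −2·22 + 5·9
1 = 5·31 − 7·22
1 = −7·146 + 33·31
1 = 33·615 − 139·146
1 = −139·2606 + 589·615
1 = 589·5827 − 1317·2606
1 = −1317·20087 + 4540·5827
So 5827·4540 ≡ 1 (mod 20087).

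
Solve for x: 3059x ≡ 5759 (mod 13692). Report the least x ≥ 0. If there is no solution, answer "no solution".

no solution

gcd(3059, 13692):
13692 = 4×3059 + 1456
3059 = 2×1456 + 147
1456 = 9×147 + 133
147 = 1×133 + 14
133 = 9×14 + 7
14 = 2×7 + 0
gcd = 7, but 7 ∤ 5759, so the congruence has no solution.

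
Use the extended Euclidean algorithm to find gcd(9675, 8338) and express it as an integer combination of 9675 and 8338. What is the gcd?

1

Apply Euclid's algorithm to 9675 and 8338:
9675 = 1·8338 + 1337
8338 = 6·1337 + 316
1337 = 4·316 + 73
316 = 4·73 + 24
73 = 3·24 + 1
24 = 24·1 + 0
gcd(9675, 8338) = 1.
Express as a combination:
1 = 73 − 3·24
1 = −3·316 + 13·73
1 = 13·1337 − 55·316
1 = −55·8338 + 343·1337
1 = 343·9675 − 398·8338
So 1 = (343)·9675 + (-398)·8338.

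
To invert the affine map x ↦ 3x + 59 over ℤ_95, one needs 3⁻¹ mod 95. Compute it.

Run Euclid on (95, 3):
95 = 31×3 + 2
3 = 1×2 + 1
2 = 2×1 + 0
gcd = 1, so the inverse exists. Back-substitute:
1 = 3 − 2
1 = −95 + 32·3
So 3·32 ≡ 1 (mod 95).

32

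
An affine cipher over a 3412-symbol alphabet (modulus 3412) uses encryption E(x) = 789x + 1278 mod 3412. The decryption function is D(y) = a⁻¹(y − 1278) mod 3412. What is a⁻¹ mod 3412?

813

Extended Euclidean algorithm:
3412 = 4*789 + 256
789 = 3*256 + 21
256 = 12*21 + 4
21 = 5*4 + 1
4 = 4*1 + 0
Since gcd(789, 3412) = 1, back-substitute to write 1 as a combination:
1 = 21 − 5·4
1 = −5·256 + 61·21
1 = 61·789 − 188·256
1 = −188·3412 + 813·789
So 789·813 ≡ 1 (mod 3412).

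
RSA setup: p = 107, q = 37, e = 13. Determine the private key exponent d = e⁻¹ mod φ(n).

3229

φ(n) = (p−1)(q−1) = 106·36 = 3816.
Need d with 13·d ≡ 1 (mod 3816). Apply the extended Euclidean algorithm:
3816 = 293*13 + 7
13 = 1*7 + 6
7 = 1*6 + 1
6 = 6*1 + 0
Back-substitute:
1 = 7 − 6
1 = −13 + 2·7
1 = 2·3816 − 587·13
So 13·(-587) ≡ 1 (mod 3816), hence d ≡ -587 ≡ 3229 (mod 3816).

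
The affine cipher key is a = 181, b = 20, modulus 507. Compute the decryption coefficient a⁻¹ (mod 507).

Apply the Euclidean algorithm to 507 and 181:
507 = 2*181 + 145
181 = 1*145 + 36
145 = 4*36 + 1
36 = 36*1 + 0
gcd = 1, so the inverse exists. Back-substitute:
1 = 145 − 4·36
1 = −4·181 + 5·145
1 = 5·507 − 14·181
Thus 181·(-14) ≡ 1 (mod 507); reducing, -14 mod 507 = 493.

493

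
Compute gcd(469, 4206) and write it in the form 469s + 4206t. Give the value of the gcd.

1

Euclidean algorithm:
4206 = 8*469 + 454
469 = 1*454 + 15
454 = 30*15 + 4
15 = 3*4 + 3
4 = 1*3 + 1
3 = 3*1 + 0
gcd(469, 4206) = 1.
Working backward:
1 = 4 − 3
1 = −15 + 4·4
1 = 4·454 − 121·15
1 = −121·469 + 125·454
1 = 125·4206 − 1121·469
So 1 = (125)·4206 + (-1121)·469.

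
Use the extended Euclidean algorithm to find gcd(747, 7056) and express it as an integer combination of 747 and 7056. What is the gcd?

Apply Euclid's algorithm to 7056 and 747:
7056 = 9*747 + 333
747 = 2*333 + 81
333 = 4*81 + 9
81 = 9*9 + 0
gcd(747, 7056) = 9.
Express as a combination:
9 = 333 − 4·81
9 = −4·747 + 9·333
9 = 9·7056 − 85·747
So 9 = (9)·7056 + (-85)·747.

9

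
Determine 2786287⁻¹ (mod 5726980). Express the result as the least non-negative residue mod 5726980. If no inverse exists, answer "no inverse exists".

no inverse exists

Compute gcd(2786287, 5726980):
5726980 = 2×2786287 + 154406
2786287 = 18×154406 + 6979
154406 = 22×6979 + 868
6979 = 8×868 + 35
868 = 24×35 + 28
35 = 1×28 + 7
28 = 4×7 + 0
gcd(2786287, 5726980) = 7 ≠ 1, so 2786287 has no multiplicative inverse modulo 5726980.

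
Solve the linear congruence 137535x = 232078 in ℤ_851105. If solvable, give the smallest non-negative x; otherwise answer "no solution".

no solution

gcd(137535, 851105):
851105 = 6·137535 + 25895
137535 = 5·25895 + 8060
25895 = 3·8060 + 1715
8060 = 4·1715 + 1200
1715 = 1·1200 + 515
1200 = 2·515 + 170
515 = 3·170 + 5
170 = 34·5 + 0
gcd = 5, but 5 ∤ 232078, so the congruence has no solution.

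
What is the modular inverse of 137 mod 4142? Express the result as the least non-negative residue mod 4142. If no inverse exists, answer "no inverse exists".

3235

gcd(4142, 137) by repeated division:
4142 = 30×137 + 32
137 = 4×32 + 9
32 = 3×9 + 5
9 = 1×5 + 4
5 = 1×4 + 1
4 = 4×1 + 0
The gcd is 1. Working backward:
1 = 5 − 4
1 = −9 + 2·5
1 = 2·32 − 7·9
1 = −7·137 + 30·32
1 = 30·4142 − 907·137
Thus 137·(-907) ≡ 1 (mod 4142); reducing, -907 mod 4142 = 3235.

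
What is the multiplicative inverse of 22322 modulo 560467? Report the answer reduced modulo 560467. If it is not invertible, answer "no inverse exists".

gcd(560467, 22322) by repeated division:
560467 = 25×22322 + 2417
22322 = 9×2417 + 569
2417 = 4×569 + 141
569 = 4×141 + 5
141 = 28×5 + 1
5 = 5×1 + 0
gcd = 1, so the inverse exists. Back-substitute:
1 = 141 − 28·5
1 = −28·569 + 113·141
1 = 113·2417 − 480·569
1 = −480·22322 + 4433·2417
1 = 4433·560467 − 111305·22322
So 22322·(-111305) ≡ 1 (mod 560467), and -111305 ≡ 449162 (mod 560467).

449162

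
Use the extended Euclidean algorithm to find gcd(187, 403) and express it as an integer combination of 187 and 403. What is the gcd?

Apply Euclid's algorithm to 403 and 187:
403 = 2·187 + 29
187 = 6·29 + 13
29 = 2·13 + 3
13 = 4·3 + 1
3 = 3·1 + 0
gcd(187, 403) = 1.
Working backward:
1 = 13 − 4·3
1 = −4·29 + 9·13
1 = 9·187 − 58·29
1 = −58·403 + 125·187
So 1 = (-58)·403 + (125)·187.

1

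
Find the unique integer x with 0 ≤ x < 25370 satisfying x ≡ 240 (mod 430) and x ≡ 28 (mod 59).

21740

Write x = 240 + 430·k. Then 430·k ≡ 28 − 240 ≡ 24 (mod 59).
Need 430⁻¹ mod 59. Extended Euclid on (59, 17):
59 = 3×17 + 8
17 = 2×8 + 1
8 = 8×1 + 0
Back-substitute:
1 = 17 − 2·8
1 = −2·59 + 7·17
430⁻¹ ≡ 7 (mod 59), so k ≡ 7·24 ≡ 50 (mod 59).
x = 240 + 430·50 = 21740.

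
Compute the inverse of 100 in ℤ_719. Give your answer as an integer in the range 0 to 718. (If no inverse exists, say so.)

Apply the Euclidean algorithm to 719 and 100:
719 = 7×100 + 19
100 = 5×19 + 5
19 = 3×5 + 4
5 = 1×4 + 1
4 = 4×1 + 0
gcd = 1, so the inverse exists. Back-substitute:
1 = 5 − 4
1 = −19 + 4·5
1 = 4·100 − 21·19
1 = −21·719 + 151·100
So 100·151 ≡ 1 (mod 719).

151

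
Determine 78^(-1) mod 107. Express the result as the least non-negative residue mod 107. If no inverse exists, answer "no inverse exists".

59

gcd(107, 78) by repeated division:
107 = 1·78 + 29
78 = 2·29 + 20
29 = 1·20 + 9
20 = 2·9 + 2
9 = 4·2 + 1
2 = 2·1 + 0
gcd = 1, so the inverse exists. Back-substitute:
1 = 9 − 4·2
1 = −4·20 + 9·9
1 = 9·29 − 13·20
1 = −13·78 + 35·29
1 = 35·107 − 48·78
Thus 78·(-48) ≡ 1 (mod 107); reducing, -48 mod 107 = 59.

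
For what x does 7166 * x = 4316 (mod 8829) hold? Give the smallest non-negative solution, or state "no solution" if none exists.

2275

First find gcd(7166, 8829):
8829 = 1*7166 + 1663
7166 = 4*1663 + 514
1663 = 3*514 + 121
514 = 4*121 + 30
121 = 4*30 + 1
30 = 30*1 + 0
gcd = 1, so a unique solution mod 8829 exists.
Back-substitute for the Bézout coefficients:
1 = 121 − 4·30
1 = −4·514 + 17·121
1 = 17·1663 − 55·514
1 = −55·7166 + 237·1663
1 = 237·8829 − 292·7166
So 7166·(-292) ≡ 1 (mod 8829), giving 7166⁻¹ ≡ 8537.
x ≡ 7166⁻¹·4316 ≡ 8537·4316 ≡ 2275 (mod 8829).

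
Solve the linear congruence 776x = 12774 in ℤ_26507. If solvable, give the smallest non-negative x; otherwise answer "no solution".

24269

First find gcd(776, 26507):
26507 = 34*776 + 123
776 = 6*123 + 38
123 = 3*38 + 9
38 = 4*9 + 2
9 = 4*2 + 1
2 = 2*1 + 0
gcd = 1, so a unique solution mod 26507 exists.
Back-substitute for the Bézout coefficients:
1 = 9 − 4·2
1 = −4·38 + 17·9
1 = 17·123 − 55·38
1 = −55·776 + 347·123
1 = 347·26507 − 11853·776
So 776·(-11853) ≡ 1 (mod 26507), giving 776⁻¹ ≡ 14654.
x ≡ 776⁻¹·12774 ≡ 14654·12774 ≡ 24269 (mod 26507).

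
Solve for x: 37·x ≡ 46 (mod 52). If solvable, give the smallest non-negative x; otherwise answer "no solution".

42

First find gcd(37, 52):
52 = 1*37 + 15
37 = 2*15 + 7
15 = 2*7 + 1
7 = 7*1 + 0
gcd = 1, so a unique solution mod 52 exists.
Back-substitute for the Bézout coefficients:
1 = 15 − 2·7
1 = −2·37 + 5·15
1 = 5·52 − 7·37
So 37·(-7) ≡ 1 (mod 52), giving 37⁻¹ ≡ 45.
x ≡ 37⁻¹·46 ≡ 45·46 ≡ 42 (mod 52).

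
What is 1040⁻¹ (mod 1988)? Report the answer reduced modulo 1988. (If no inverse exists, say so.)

no inverse exists

Euclidean algorithm on 1988, 1040:
1988 = 1×1040 + 948
1040 = 1×948 + 92
948 = 10×92 + 28
92 = 3×28 + 8
28 = 3×8 + 4
8 = 2×4 + 0
gcd(1040, 1988) = 4 ≠ 1, so 1040 has no multiplicative inverse modulo 1988.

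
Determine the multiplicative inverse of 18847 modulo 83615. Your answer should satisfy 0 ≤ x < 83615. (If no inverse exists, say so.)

63908

Run Euclid on (83615, 18847):
83615 = 4×18847 + 8227
18847 = 2×8227 + 2393
8227 = 3×2393 + 1048
2393 = 2×1048 + 297
1048 = 3×297 + 157
297 = 1×157 + 140
157 = 1×140 + 17
140 = 8×17 + 4
17 = 4×4 + 1
4 = 4×1 + 0
gcd = 1, so the inverse exists. Back-substitute:
1 = 17 − 4·4
1 = −4·140 + 33·17
1 = 33·157 − 37·140
1 = −37·297 + 70·157
1 = 70·1048 − 247·297
1 = −247·2393 + 564·1048
1 = 564·8227 − 1939·2393
1 = −1939·18847 + 4442·8227
1 = 4442·83615 − 19707·18847
So 18847·(-19707) ≡ 1 (mod 83615), and -19707 ≡ 63908 (mod 83615).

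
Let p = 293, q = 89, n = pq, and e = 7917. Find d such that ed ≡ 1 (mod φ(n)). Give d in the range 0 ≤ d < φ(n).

φ(n) = (p−1)(q−1) = 292·88 = 25696.
Need d with 7917·d ≡ 1 (mod 25696). Apply the extended Euclidean algorithm:
25696 = 3×7917 + 1945
7917 = 4×1945 + 137
1945 = 14×137 + 27
137 = 5×27 + 2
27 = 13×2 + 1
2 = 2×1 + 0
Back-substitute:
1 = 27 − 13·2
1 = −13·137 + 66·27
1 = 66·1945 − 937·137
1 = −937·7917 + 3814·1945
1 = 3814·25696 − 12379·7917
So 7917·(-12379) ≡ 1 (mod 25696), hence d ≡ -12379 ≡ 13317 (mod 25696).

13317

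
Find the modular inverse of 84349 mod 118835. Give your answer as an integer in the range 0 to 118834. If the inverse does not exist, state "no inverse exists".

24614

gcd(118835, 84349) by repeated division:
118835 = 1·84349 + 34486
84349 = 2·34486 + 15377
34486 = 2·15377 + 3732
15377 = 4·3732 + 449
3732 = 8·449 + 140
449 = 3·140 + 29
140 = 4·29 + 24
29 = 1·24 + 5
24 = 4·5 + 4
5 = 1·4 + 1
4 = 4·1 + 0
The gcd is 1. Working backward:
1 = 5 − 4
1 = −24 + 5·5
1 = 5·29 − 6·24
1 = −6·140 + 29·29
1 = 29·449 − 93·140
1 = −93·3732 + 773·449
1 = 773·15377 − 3185·3732
1 = −3185·34486 + 7143·15377
1 = 7143·84349 − 17471·34486
1 = −17471·118835 + 24614·84349
So 84349·24614 ≡ 1 (mod 118835).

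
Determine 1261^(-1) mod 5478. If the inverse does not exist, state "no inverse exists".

1603

Run Euclid on (5478, 1261):
5478 = 4×1261 + 434
1261 = 2×434 + 393
434 = 1×393 + 41
393 = 9×41 + 24
41 = 1×24 + 17
24 = 1×17 + 7
17 = 2×7 + 3
7 = 2×3 + 1
3 = 3×1 + 0
gcd = 1, so the inverse exists. Back-substitute:
1 = 7 − 2·3
1 = −2·17 + 5·7
1 = 5·24 − 7·17
1 = −7·41 + 12·24
1 = 12·393 − 115·41
1 = −115·434 + 127·393
1 = 127·1261 − 369·434
1 = −369·5478 + 1603·1261
So 1261·1603 ≡ 1 (mod 5478).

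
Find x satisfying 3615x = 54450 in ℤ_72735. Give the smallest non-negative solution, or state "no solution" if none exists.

First find gcd(3615, 72735):
72735 = 20*3615 + 435
3615 = 8*435 + 135
435 = 3*135 + 30
135 = 4*30 + 15
30 = 2*15 + 0
gcd = 15 and 15 | 54450, so solutions exist. Divide through by 15: 241x ≡ 3630 (mod 4849).
Now find 241⁻¹ mod 4849:
4849 = 20·241 + 29
241 = 8·29 + 9
29 = 3·9 + 2
9 = 4·2 + 1
2 = 2·1 + 0
Back-substitute:
1 = 9 − 4·2
1 = −4·29 + 13·9
1 = 13·241 − 108·29
1 = −108·4849 + 2173·241
So 241⁻¹ ≡ 2173 (mod 4849).
Then x ≡ 2173·3630 ≡ 3516 (mod 4849); the smallest non-negative solution is x = 3516.

3516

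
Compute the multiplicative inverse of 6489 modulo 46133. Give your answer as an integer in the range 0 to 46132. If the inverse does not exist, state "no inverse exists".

Extended Euclidean algorithm:
46133 = 7·6489 + 710
6489 = 9·710 + 99
710 = 7·99 + 17
99 = 5·17 + 14
17 = 1·14 + 3
14 = 4·3 + 2
3 = 1·2 + 1
2 = 2·1 + 0
gcd = 1, so the inverse exists. Back-substitute:
1 = 3 − 2
1 = −14 + 5·3
1 = 5·17 − 6·14
1 = −6·99 + 35·17
1 = 35·710 − 251·99
1 = −251·6489 + 2294·710
1 = 2294·46133 − 16309·6489
So 6489·(-16309) ≡ 1 (mod 46133), and -16309 ≡ 29824 (mod 46133).

29824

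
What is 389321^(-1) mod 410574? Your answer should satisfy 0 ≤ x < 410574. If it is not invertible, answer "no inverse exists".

gcd(410574, 389321) by repeated division:
410574 = 1*389321 + 21253
389321 = 18*21253 + 6767
21253 = 3*6767 + 952
6767 = 7*952 + 103
952 = 9*103 + 25
103 = 4*25 + 3
25 = 8*3 + 1
3 = 3*1 + 0
gcd = 1, so the inverse exists. Back-substitute:
1 = 25 − 8·3
1 = −8·103 + 33·25
1 = 33·952 − 305·103
1 = −305·6767 + 2168·952
1 = 2168·21253 − 6809·6767
1 = −6809·389321 + 124730·21253
1 = 124730·410574 − 131539·389321
Hence 389321⁻¹ ≡ -131539 ≡ 279035 (mod 410574).

279035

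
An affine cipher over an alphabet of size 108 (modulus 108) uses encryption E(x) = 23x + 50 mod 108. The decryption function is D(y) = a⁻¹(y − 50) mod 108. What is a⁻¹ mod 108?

47

Run Euclid on (108, 23):
108 = 4·23 + 16
23 = 1·16 + 7
16 = 2·7 + 2
7 = 3·2 + 1
2 = 2·1 + 0
gcd = 1, so the inverse exists. Back-substitute:
1 = 7 − 3·2
1 = −3·16 + 7·7
1 = 7·23 − 10·16
1 = −10·108 + 47·23
So 23·47 ≡ 1 (mod 108).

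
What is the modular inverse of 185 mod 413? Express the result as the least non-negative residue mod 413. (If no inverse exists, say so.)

96

Run Euclid on (413, 185):
413 = 2*185 + 43
185 = 4*43 + 13
43 = 3*13 + 4
13 = 3*4 + 1
4 = 4*1 + 0
The gcd is 1. Working backward:
1 = 13 − 3·4
1 = −3·43 + 10·13
1 = 10·185 − 43·43
1 = −43·413 + 96·185
So 185·96 ≡ 1 (mod 413).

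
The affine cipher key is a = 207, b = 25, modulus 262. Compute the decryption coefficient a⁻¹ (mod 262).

Extended Euclidean algorithm:
262 = 1·207 + 55
207 = 3·55 + 42
55 = 1·42 + 13
42 = 3·13 + 3
13 = 4·3 + 1
3 = 3·1 + 0
gcd = 1, so the inverse exists. Back-substitute:
1 = 13 − 4·3
1 = −4·42 + 13·13
1 = 13·55 − 17·42
1 = −17·207 + 64·55
1 = 64·262 − 81·207
Thus 207·(-81) ≡ 1 (mod 262); reducing, -81 mod 262 = 181.

181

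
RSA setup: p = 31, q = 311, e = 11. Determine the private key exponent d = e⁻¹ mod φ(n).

φ(n) = (p−1)(q−1) = 30·310 = 9300.
Need d with 11·d ≡ 1 (mod 9300). Apply the extended Euclidean algorithm:
9300 = 845×11 + 5
11 = 2×5 + 1
5 = 5×1 + 0
Back-substitute:
1 = 11 − 2·5
1 = −2·9300 + 1691·11
So 11·1691 ≡ 1 (mod 9300), hence d = 1691.

1691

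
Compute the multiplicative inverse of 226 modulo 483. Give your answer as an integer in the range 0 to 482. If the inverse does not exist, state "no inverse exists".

gcd(483, 226) by repeated division:
483 = 2*226 + 31
226 = 7*31 + 9
31 = 3*9 + 4
9 = 2*4 + 1
4 = 4*1 + 0
Since gcd(226, 483) = 1, back-substitute to write 1 as a combination:
1 = 9 − 2·4
1 = −2·31 + 7·9
1 = 7·226 − 51·31
1 = −51·483 + 109·226
So 226·109 ≡ 1 (mod 483).

109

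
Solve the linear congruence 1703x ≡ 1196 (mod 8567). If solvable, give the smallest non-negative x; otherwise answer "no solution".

544

First find gcd(1703, 8567):
8567 = 5*1703 + 52
1703 = 32*52 + 39
52 = 1*39 + 13
39 = 3*13 + 0
gcd = 13 and 13 | 1196, so solutions exist. Divide through by 13: 131x ≡ 92 (mod 659).
Now find 131⁻¹ mod 659:
659 = 5·131 + 4
131 = 32·4 + 3
4 = 1·3 + 1
3 = 3·1 + 0
Back-substitute:
1 = 4 − 3
1 = −131 + 33·4
1 = 33·659 − 166·131
So 131·(-166) ≡ 1 (mod 659), i.e. 131⁻¹ ≡ 493.
Then x ≡ 493·92 ≡ 544 (mod 659); the smallest non-negative solution is x = 544.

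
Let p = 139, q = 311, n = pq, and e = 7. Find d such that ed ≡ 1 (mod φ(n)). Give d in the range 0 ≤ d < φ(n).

12223

φ(n) = (p−1)(q−1) = 138·310 = 42780.
Need d with 7·d ≡ 1 (mod 42780). Apply the extended Euclidean algorithm:
42780 = 6111*7 + 3
7 = 2*3 + 1
3 = 3*1 + 0
Back-substitute:
1 = 7 − 2·3
1 = −2·42780 + 12223·7
So 7·12223 ≡ 1 (mod 42780), hence d = 12223.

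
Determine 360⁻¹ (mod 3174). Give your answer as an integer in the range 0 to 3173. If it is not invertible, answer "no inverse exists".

Euclidean algorithm on 3174, 360:
3174 = 8·360 + 294
360 = 1·294 + 66
294 = 4·66 + 30
66 = 2·30 + 6
30 = 5·6 + 0
The gcd is 6, not 1, hence no inverse exists.

no inverse exists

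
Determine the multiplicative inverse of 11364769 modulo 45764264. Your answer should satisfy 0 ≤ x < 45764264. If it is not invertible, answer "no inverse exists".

Euclidean algorithm on 45764264, 11364769:
45764264 = 4*11364769 + 305188
11364769 = 37*305188 + 72813
305188 = 4*72813 + 13936
72813 = 5*13936 + 3133
13936 = 4*3133 + 1404
3133 = 2*1404 + 325
1404 = 4*325 + 104
325 = 3*104 + 13
104 = 8*13 + 0
Since gcd = 13 > 1, 11364769 is not a unit mod 45764264.

no inverse exists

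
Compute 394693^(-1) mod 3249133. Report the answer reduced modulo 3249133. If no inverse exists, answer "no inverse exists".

Run Euclid on (3249133, 394693):
3249133 = 8*394693 + 91589
394693 = 4*91589 + 28337
91589 = 3*28337 + 6578
28337 = 4*6578 + 2025
6578 = 3*2025 + 503
2025 = 4*503 + 13
503 = 38*13 + 9
13 = 1*9 + 4
9 = 2*4 + 1
4 = 4*1 + 0
gcd = 1, so the inverse exists. Back-substitute:
1 = 9 − 2·4
1 = −2·13 + 3·9
1 = 3·503 − 116·13
1 = −116·2025 + 467·503
1 = 467·6578 − 1517·2025
1 = −1517·28337 + 6535·6578
1 = 6535·91589 − 21122·28337
1 = −21122·394693 + 91023·91589
1 = 91023·3249133 − 749306·394693
Thus 394693·(-749306) ≡ 1 (mod 3249133); reducing, -749306 mod 3249133 = 2499827.

2499827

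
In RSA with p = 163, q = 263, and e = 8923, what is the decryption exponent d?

φ(n) = (p−1)(q−1) = 162·262 = 42444.
Need d with 8923·d ≡ 1 (mod 42444). Apply the extended Euclidean algorithm:
42444 = 4×8923 + 6752
8923 = 1×6752 + 2171
6752 = 3×2171 + 239
2171 = 9×239 + 20
239 = 11×20 + 19
20 = 1×19 + 1
19 = 19×1 + 0
Back-substitute:
1 = 20 − 19
1 = −239 + 12·20
1 = 12·2171 − 109·239
1 = −109·6752 + 339·2171
1 = 339·8923 − 448·6752
1 = −448·42444 + 2131·8923
So 8923·2131 ≡ 1 (mod 42444), hence d = 2131.

2131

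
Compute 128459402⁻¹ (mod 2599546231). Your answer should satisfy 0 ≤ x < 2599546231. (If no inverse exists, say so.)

Extended Euclidean algorithm:
2599546231 = 20*128459402 + 30358191
128459402 = 4*30358191 + 7026638
30358191 = 4*7026638 + 2251639
7026638 = 3*2251639 + 271721
2251639 = 8*271721 + 77871
271721 = 3*77871 + 38108
77871 = 2*38108 + 1655
38108 = 23*1655 + 43
1655 = 38*43 + 21
43 = 2*21 + 1
21 = 21*1 + 0
Since gcd(128459402, 2599546231) = 1, back-substitute to write 1 as a combination:
1 = 43 − 2·21
1 = −2·1655 + 77·43
1 = 77·38108 − 1773·1655
1 = −1773·77871 + 3623·38108
1 = 3623·271721 − 12642·77871
1 = −12642·2251639 + 104759·271721
1 = 104759·7026638 − 326919·2251639
1 = −326919·30358191 + 1412435·7026638
1 = 1412435·128459402 − 5976659·30358191
1 = −5976659·2599546231 + 120945615·128459402
So 128459402·120945615 ≡ 1 (mod 2599546231).

120945615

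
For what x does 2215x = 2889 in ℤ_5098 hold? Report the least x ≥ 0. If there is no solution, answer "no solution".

869

First find gcd(2215, 5098):
5098 = 2·2215 + 668
2215 = 3·668 + 211
668 = 3·211 + 35
211 = 6·35 + 1
35 = 35·1 + 0
gcd = 1, so a unique solution mod 5098 exists.
Back-substitute for the Bézout coefficients:
1 = 211 − 6·35
1 = −6·668 + 19·211
1 = 19·2215 − 63·668
1 = −63·5098 + 145·2215
So 2215·(145) ≡ 1 (mod 5098), giving 2215⁻¹ ≡ 145.
x ≡ 2215⁻¹·2889 ≡ 145·2889 ≡ 869 (mod 5098).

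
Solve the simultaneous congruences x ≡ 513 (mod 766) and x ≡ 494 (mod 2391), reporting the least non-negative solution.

1399229

Write x = 513 + 766·k. Then 766·k ≡ 494 − 513 ≡ 2372 (mod 2391).
Need 766⁻¹ mod 2391. Extended Euclid on (2391, 766):
2391 = 3·766 + 93
766 = 8·93 + 22
93 = 4·22 + 5
22 = 4·5 + 2
5 = 2·2 + 1
2 = 2·1 + 0
Back-substitute:
1 = 5 − 2·2
1 = −2·22 + 9·5
1 = 9·93 − 38·22
1 = −38·766 + 313·93
1 = 313·2391 − 977·766
766⁻¹ ≡ 1414 (mod 2391), so k ≡ 1414·2372 ≡ 1826 (mod 2391).
x = 513 + 766·1826 = 1399229.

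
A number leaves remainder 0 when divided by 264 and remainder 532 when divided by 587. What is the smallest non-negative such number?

45144

Write x = 0 + 264·k. Then 264·k ≡ 532 − 0 ≡ 532 (mod 587).
Need 264⁻¹ mod 587. Extended Euclid on (587, 264):
587 = 2×264 + 59
264 = 4×59 + 28
59 = 2×28 + 3
28 = 9×3 + 1
3 = 3×1 + 0
Back-substitute:
1 = 28 − 9·3
1 = −9·59 + 19·28
1 = 19·264 − 85·59
1 = −85·587 + 189·264
264⁻¹ ≡ 189 (mod 587), so k ≡ 189·532 ≡ 171 (mod 587).
x = 0 + 264·171 = 45144.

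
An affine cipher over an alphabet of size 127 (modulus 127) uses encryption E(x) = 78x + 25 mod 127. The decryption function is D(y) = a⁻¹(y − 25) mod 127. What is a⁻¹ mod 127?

57

Extended Euclidean algorithm:
127 = 1*78 + 49
78 = 1*49 + 29
49 = 1*29 + 20
29 = 1*20 + 9
20 = 2*9 + 2
9 = 4*2 + 1
2 = 2*1 + 0
Since gcd(78, 127) = 1, back-substitute to write 1 as a combination:
1 = 9 − 4·2
1 = −4·20 + 9·9
1 = 9·29 − 13·20
1 = −13·49 + 22·29
1 = 22·78 − 35·49
1 = −35·127 + 57·78
So 78·57 ≡ 1 (mod 127).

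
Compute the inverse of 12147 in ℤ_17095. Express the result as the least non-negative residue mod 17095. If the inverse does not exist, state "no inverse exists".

Apply the Euclidean algorithm to 17095 and 12147:
17095 = 1·12147 + 4948
12147 = 2·4948 + 2251
4948 = 2·2251 + 446
2251 = 5·446 + 21
446 = 21·21 + 5
21 = 4·5 + 1
5 = 5·1 + 0
Since gcd(12147, 17095) = 1, back-substitute to write 1 as a combination:
1 = 21 − 4·5
1 = −4·446 + 85·21
1 = 85·2251 − 429·446
1 = −429·4948 + 943·2251
1 = 943·12147 − 2315·4948
1 = −2315·17095 + 3258·12147
So 12147·3258 ≡ 1 (mod 17095).

3258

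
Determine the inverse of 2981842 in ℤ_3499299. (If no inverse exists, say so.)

1711012

gcd(3499299, 2981842) by repeated division:
3499299 = 1*2981842 + 517457
2981842 = 5*517457 + 394557
517457 = 1*394557 + 122900
394557 = 3*122900 + 25857
122900 = 4*25857 + 19472
25857 = 1*19472 + 6385
19472 = 3*6385 + 317
6385 = 20*317 + 45
317 = 7*45 + 2
45 = 22*2 + 1
2 = 2*1 + 0
Since gcd(2981842, 3499299) = 1, back-substitute to write 1 as a combination:
1 = 45 − 22·2
1 = −22·317 + 155·45
1 = 155·6385 − 3122·317
1 = −3122·19472 + 9521·6385
1 = 9521·25857 − 12643·19472
1 = −12643·122900 + 60093·25857
1 = 60093·394557 − 192922·122900
1 = −192922·517457 + 253015·394557
1 = 253015·2981842 − 1457997·517457
1 = −1457997·3499299 + 1711012·2981842
So 2981842·1711012 ≡ 1 (mod 3499299).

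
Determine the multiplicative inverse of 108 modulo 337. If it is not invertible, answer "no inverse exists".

259

gcd(337, 108) by repeated division:
337 = 3*108 + 13
108 = 8*13 + 4
13 = 3*4 + 1
4 = 4*1 + 0
The gcd is 1. Working backward:
1 = 13 − 3·4
1 = −3·108 + 25·13
1 = 25·337 − 78·108
Hence 108⁻¹ ≡ -78 ≡ 259 (mod 337).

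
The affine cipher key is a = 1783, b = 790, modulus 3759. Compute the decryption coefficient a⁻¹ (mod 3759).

409

Run Euclid on (3759, 1783):
3759 = 2×1783 + 193
1783 = 9×193 + 46
193 = 4×46 + 9
46 = 5×9 + 1
9 = 9×1 + 0
gcd = 1, so the inverse exists. Back-substitute:
1 = 46 − 5·9
1 = −5·193 + 21·46
1 = 21·1783 − 194·193
1 = −194·3759 + 409·1783
So 1783·409 ≡ 1 (mod 3759).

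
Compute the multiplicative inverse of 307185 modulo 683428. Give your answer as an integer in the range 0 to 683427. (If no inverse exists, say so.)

274537

gcd(683428, 307185) by repeated division:
683428 = 2·307185 + 69058
307185 = 4·69058 + 30953
69058 = 2·30953 + 7152
30953 = 4·7152 + 2345
7152 = 3·2345 + 117
2345 = 20·117 + 5
117 = 23·5 + 2
5 = 2·2 + 1
2 = 2·1 + 0
gcd = 1, so the inverse exists. Back-substitute:
1 = 5 − 2·2
1 = −2·117 + 47·5
1 = 47·2345 − 942·117
1 = −942·7152 + 2873·2345
1 = 2873·30953 − 12434·7152
1 = −12434·69058 + 27741·30953
1 = 27741·307185 − 123398·69058
1 = −123398·683428 + 274537·307185
So 307185·274537 ≡ 1 (mod 683428).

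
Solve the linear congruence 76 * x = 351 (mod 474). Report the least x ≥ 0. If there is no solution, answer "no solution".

no solution

gcd(76, 474):
474 = 6·76 + 18
76 = 4·18 + 4
18 = 4·4 + 2
4 = 2·2 + 0
gcd = 2, but 2 ∤ 351, so the congruence has no solution.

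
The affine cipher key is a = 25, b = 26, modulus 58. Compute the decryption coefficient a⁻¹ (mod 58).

7

gcd(58, 25) by repeated division:
58 = 2·25 + 8
25 = 3·8 + 1
8 = 8·1 + 0
Since gcd(25, 58) = 1, back-substitute to write 1 as a combination:
1 = 25 − 3·8
1 = −3·58 + 7·25
So 25·7 ≡ 1 (mod 58).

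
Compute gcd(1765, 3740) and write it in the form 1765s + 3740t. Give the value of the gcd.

Repeated division:
3740 = 2*1765 + 210
1765 = 8*210 + 85
210 = 2*85 + 40
85 = 2*40 + 5
40 = 8*5 + 0
gcd(1765, 3740) = 5.
Working backward:
5 = 85 − 2·40
5 = −2·210 + 5·85
5 = 5·1765 − 42·210
5 = −42·3740 + 89·1765
So 5 = (-42)·3740 + (89)·1765.

5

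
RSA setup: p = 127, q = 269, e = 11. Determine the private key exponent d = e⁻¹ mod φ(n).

18419

φ(n) = (p−1)(q−1) = 126·268 = 33768.
Need d with 11·d ≡ 1 (mod 33768). Apply the extended Euclidean algorithm:
33768 = 3069×11 + 9
11 = 1×9 + 2
9 = 4×2 + 1
2 = 2×1 + 0
Back-substitute:
1 = 9 − 4·2
1 = −4·11 + 5·9
1 = 5·33768 − 15349·11
So 11·(-15349) ≡ 1 (mod 33768), hence d ≡ -15349 ≡ 18419 (mod 33768).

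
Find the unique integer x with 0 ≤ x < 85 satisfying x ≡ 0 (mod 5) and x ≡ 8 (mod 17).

Write x = 0 + 5·k. Then 5·k ≡ 8 − 0 ≡ 8 (mod 17).
Need 5⁻¹ mod 17. Extended Euclid on (17, 5):
17 = 3·5 + 2
5 = 2·2 + 1
2 = 2·1 + 0
Back-substitute:
1 = 5 − 2·2
1 = −2·17 + 7·5
5⁻¹ ≡ 7 (mod 17), so k ≡ 7·8 ≡ 5 (mod 17).
x = 0 + 5·5 = 25.

25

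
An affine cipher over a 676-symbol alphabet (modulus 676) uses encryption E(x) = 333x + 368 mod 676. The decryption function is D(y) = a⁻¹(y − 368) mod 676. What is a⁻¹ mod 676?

473

Apply the Euclidean algorithm to 676 and 333:
676 = 2·333 + 10
333 = 33·10 + 3
10 = 3·3 + 1
3 = 3·1 + 0
The gcd is 1. Working backward:
1 = 10 − 3·3
1 = −3·333 + 100·10
1 = 100·676 − 203·333
So 333·(-203) ≡ 1 (mod 676), and -203 ≡ 473 (mod 676).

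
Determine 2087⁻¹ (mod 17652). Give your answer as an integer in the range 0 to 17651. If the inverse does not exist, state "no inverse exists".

5447

Extended Euclidean algorithm:
17652 = 8×2087 + 956
2087 = 2×956 + 175
956 = 5×175 + 81
175 = 2×81 + 13
81 = 6×13 + 3
13 = 4×3 + 1
3 = 3×1 + 0
The gcd is 1. Working backward:
1 = 13 − 4·3
1 = −4·81 + 25·13
1 = 25·175 − 54·81
1 = −54·956 + 295·175
1 = 295·2087 − 644·956
1 = −644·17652 + 5447·2087
So 2087·5447 ≡ 1 (mod 17652).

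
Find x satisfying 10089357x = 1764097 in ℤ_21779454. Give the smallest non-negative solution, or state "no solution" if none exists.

gcd(10089357, 21779454):
21779454 = 2*10089357 + 1600740
10089357 = 6*1600740 + 484917
1600740 = 3*484917 + 145989
484917 = 3*145989 + 46950
145989 = 3*46950 + 5139
46950 = 9*5139 + 699
5139 = 7*699 + 246
699 = 2*246 + 207
246 = 1*207 + 39
207 = 5*39 + 12
39 = 3*12 + 3
12 = 4*3 + 0
gcd = 3, but 3 ∤ 1764097, so the congruence has no solution.

no solution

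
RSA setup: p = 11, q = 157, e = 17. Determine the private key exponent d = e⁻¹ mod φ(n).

1193

φ(n) = (p−1)(q−1) = 10·156 = 1560.
Need d with 17·d ≡ 1 (mod 1560). Apply the extended Euclidean algorithm:
1560 = 91·17 + 13
17 = 1·13 + 4
13 = 3·4 + 1
4 = 4·1 + 0
Back-substitute:
1 = 13 − 3·4
1 = −3·17 + 4·13
1 = 4·1560 − 367·17
So 17·(-367) ≡ 1 (mod 1560), hence d ≡ -367 ≡ 1193 (mod 1560).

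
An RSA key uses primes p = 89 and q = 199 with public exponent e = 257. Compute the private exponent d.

11729

φ(n) = (p−1)(q−1) = 88·198 = 17424.
Need d with 257·d ≡ 1 (mod 17424). Apply the extended Euclidean algorithm:
17424 = 67×257 + 205
257 = 1×205 + 52
205 = 3×52 + 49
52 = 1×49 + 3
49 = 16×3 + 1
3 = 3×1 + 0
Back-substitute:
1 = 49 − 16·3
1 = −16·52 + 17·49
1 = 17·205 − 67·52
1 = −67·257 + 84·205
1 = 84·17424 − 5695·257
So 257·(-5695) ≡ 1 (mod 17424), hence d ≡ -5695 ≡ 11729 (mod 17424).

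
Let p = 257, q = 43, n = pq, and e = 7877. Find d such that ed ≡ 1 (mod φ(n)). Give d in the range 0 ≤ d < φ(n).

2573

φ(n) = (p−1)(q−1) = 256·42 = 10752.
Need d with 7877·d ≡ 1 (mod 10752). Apply the extended Euclidean algorithm:
10752 = 1×7877 + 2875
7877 = 2×2875 + 2127
2875 = 1×2127 + 748
2127 = 2×748 + 631
748 = 1×631 + 117
631 = 5×117 + 46
117 = 2×46 + 25
46 = 1×25 + 21
25 = 1×21 + 4
21 = 5×4 + 1
4 = 4×1 + 0
Back-substitute:
1 = 21 − 5·4
1 = −5·25 + 6·21
1 = 6·46 − 11·25
1 = −11·117 + 28·46
1 = 28·631 − 151·117
1 = −151·748 + 179·631
1 = 179·2127 − 509·748
1 = −509·2875 + 688·2127
1 = 688·7877 − 1885·2875
1 = −1885·10752 + 2573·7877
So 7877·2573 ≡ 1 (mod 10752), hence d = 2573.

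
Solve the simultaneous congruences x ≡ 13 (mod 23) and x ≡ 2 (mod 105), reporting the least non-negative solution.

Write x = 13 + 23·k. Then 23·k ≡ 2 − 13 ≡ 94 (mod 105).
Need 23⁻¹ mod 105. Extended Euclid on (105, 23):
105 = 4×23 + 13
23 = 1×13 + 10
13 = 1×10 + 3
10 = 3×3 + 1
3 = 3×1 + 0
Back-substitute:
1 = 10 − 3·3
1 = −3·13 + 4·10
1 = 4·23 − 7·13
1 = −7·105 + 32·23
23⁻¹ ≡ 32 (mod 105), so k ≡ 32·94 ≡ 68 (mod 105).
x = 13 + 23·68 = 1577.

1577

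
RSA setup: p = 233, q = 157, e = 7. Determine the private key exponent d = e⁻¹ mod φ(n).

φ(n) = (p−1)(q−1) = 232·156 = 36192.
Need d with 7·d ≡ 1 (mod 36192). Apply the extended Euclidean algorithm:
36192 = 5170×7 + 2
7 = 3×2 + 1
2 = 2×1 + 0
Back-substitute:
1 = 7 − 3·2
1 = −3·36192 + 15511·7
So 7·15511 ≡ 1 (mod 36192), hence d = 15511.

15511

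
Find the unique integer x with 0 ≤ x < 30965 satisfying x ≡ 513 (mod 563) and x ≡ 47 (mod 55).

30352

Write x = 513 + 563·k. Then 563·k ≡ 47 − 513 ≡ 29 (mod 55).
Need 563⁻¹ mod 55. Extended Euclid on (55, 13):
55 = 4·13 + 3
13 = 4·3 + 1
3 = 3·1 + 0
Back-substitute:
1 = 13 − 4·3
1 = −4·55 + 17·13
563⁻¹ ≡ 17 (mod 55), so k ≡ 17·29 ≡ 53 (mod 55).
x = 513 + 563·53 = 30352.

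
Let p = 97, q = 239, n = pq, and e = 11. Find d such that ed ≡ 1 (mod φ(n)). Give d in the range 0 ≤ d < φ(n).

20771

φ(n) = (p−1)(q−1) = 96·238 = 22848.
Need d with 11·d ≡ 1 (mod 22848). Apply the extended Euclidean algorithm:
22848 = 2077·11 + 1
11 = 11·1 + 0
Back-substitute:
1 = 22848 − 2077·11
So 11·(-2077) ≡ 1 (mod 22848), hence d ≡ -2077 ≡ 20771 (mod 22848).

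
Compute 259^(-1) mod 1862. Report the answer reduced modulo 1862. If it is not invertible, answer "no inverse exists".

no inverse exists

Compute gcd(259, 1862):
1862 = 7*259 + 49
259 = 5*49 + 14
49 = 3*14 + 7
14 = 2*7 + 0
The gcd is 7, not 1, hence no inverse exists.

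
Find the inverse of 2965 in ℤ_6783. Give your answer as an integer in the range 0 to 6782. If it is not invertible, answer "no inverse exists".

1654

Run Euclid on (6783, 2965):
6783 = 2×2965 + 853
2965 = 3×853 + 406
853 = 2×406 + 41
406 = 9×41 + 37
41 = 1×37 + 4
37 = 9×4 + 1
4 = 4×1 + 0
The gcd is 1. Working backward:
1 = 37 − 9·4
1 = −9·41 + 10·37
1 = 10·406 − 99·41
1 = −99·853 + 208·406
1 = 208·2965 − 723·853
1 = −723·6783 + 1654·2965
So 2965·1654 ≡ 1 (mod 6783).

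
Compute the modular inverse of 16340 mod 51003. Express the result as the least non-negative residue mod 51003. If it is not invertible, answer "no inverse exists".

Extended Euclidean algorithm:
51003 = 3·16340 + 1983
16340 = 8·1983 + 476
1983 = 4·476 + 79
476 = 6·79 + 2
79 = 39·2 + 1
2 = 2·1 + 0
gcd = 1, so the inverse exists. Back-substitute:
1 = 79 − 39·2
1 = −39·476 + 235·79
1 = 235·1983 − 979·476
1 = −979·16340 + 8067·1983
1 = 8067·51003 − 25180·16340
So 16340·(-25180) ≡ 1 (mod 51003), and -25180 ≡ 25823 (mod 51003).

25823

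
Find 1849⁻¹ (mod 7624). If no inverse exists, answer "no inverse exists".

Apply the Euclidean algorithm to 7624 and 1849:
7624 = 4×1849 + 228
1849 = 8×228 + 25
228 = 9×25 + 3
25 = 8×3 + 1
3 = 3×1 + 0
gcd = 1, so the inverse exists. Back-substitute:
1 = 25 − 8·3
1 = −8·228 + 73·25
1 = 73·1849 − 592·228
1 = −592·7624 + 2441·1849
So 1849·2441 ≡ 1 (mod 7624).

2441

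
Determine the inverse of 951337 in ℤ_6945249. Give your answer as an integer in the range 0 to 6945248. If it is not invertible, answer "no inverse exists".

3427876

Apply the Euclidean algorithm to 6945249 and 951337:
6945249 = 7*951337 + 285890
951337 = 3*285890 + 93667
285890 = 3*93667 + 4889
93667 = 19*4889 + 776
4889 = 6*776 + 233
776 = 3*233 + 77
233 = 3*77 + 2
77 = 38*2 + 1
2 = 2*1 + 0
gcd = 1, so the inverse exists. Back-substitute:
1 = 77 − 38·2
1 = −38·233 + 115·77
1 = 115·776 − 383·233
1 = −383·4889 + 2413·776
1 = 2413·93667 − 46230·4889
1 = −46230·285890 + 141103·93667
1 = 141103·951337 − 469539·285890
1 = −469539·6945249 + 3427876·951337
So 951337·3427876 ≡ 1 (mod 6945249).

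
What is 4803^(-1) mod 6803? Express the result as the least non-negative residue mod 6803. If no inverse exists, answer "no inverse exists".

Run Euclid on (6803, 4803):
6803 = 1×4803 + 2000
4803 = 2×2000 + 803
2000 = 2×803 + 394
803 = 2×394 + 15
394 = 26×15 + 4
15 = 3×4 + 3
4 = 1×3 + 1
3 = 3×1 + 0
gcd = 1, so the inverse exists. Back-substitute:
1 = 4 − 3
1 = −15 + 4·4
1 = 4·394 − 105·15
1 = −105·803 + 214·394
1 = 214·2000 − 533·803
1 = −533·4803 + 1280·2000
1 = 1280·6803 − 1813·4803
Thus 4803·(-1813) ≡ 1 (mod 6803); reducing, -1813 mod 6803 = 4990.

4990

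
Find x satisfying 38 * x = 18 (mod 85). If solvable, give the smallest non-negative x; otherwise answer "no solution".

81

First find gcd(38, 85):
85 = 2×38 + 9
38 = 4×9 + 2
9 = 4×2 + 1
2 = 2×1 + 0
gcd = 1, so a unique solution mod 85 exists.
Back-substitute for the Bézout coefficients:
1 = 9 − 4·2
1 = −4·38 + 17·9
1 = 17·85 − 38·38
So 38·(-38) ≡ 1 (mod 85), giving 38⁻¹ ≡ 47.
x ≡ 38⁻¹·18 ≡ 47·18 ≡ 81 (mod 85).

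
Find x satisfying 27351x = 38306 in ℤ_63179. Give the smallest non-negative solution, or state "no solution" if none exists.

37718

First find gcd(27351, 63179):
63179 = 2*27351 + 8477
27351 = 3*8477 + 1920
8477 = 4*1920 + 797
1920 = 2*797 + 326
797 = 2*326 + 145
326 = 2*145 + 36
145 = 4*36 + 1
36 = 36*1 + 0
gcd = 1, so a unique solution mod 63179 exists.
Back-substitute for the Bézout coefficients:
1 = 145 − 4·36
1 = −4·326 + 9·145
1 = 9·797 − 22·326
1 = −22·1920 + 53·797
1 = 53·8477 − 234·1920
1 = −234·27351 + 755·8477
1 = 755·63179 − 1744·27351
So 27351·(-1744) ≡ 1 (mod 63179), giving 27351⁻¹ ≡ 61435.
x ≡ 27351⁻¹·38306 ≡ 61435·38306 ≡ 37718 (mod 63179).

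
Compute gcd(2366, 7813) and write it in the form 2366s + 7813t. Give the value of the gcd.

13

Apply Euclid's algorithm to 7813 and 2366:
7813 = 3·2366 + 715
2366 = 3·715 + 221
715 = 3·221 + 52
221 = 4·52 + 13
52 = 4·13 + 0
gcd(2366, 7813) = 13.
Working backward:
13 = 221 − 4·52
13 = −4·715 + 13·221
13 = 13·2366 − 43·715
13 = −43·7813 + 142·2366
So 13 = (-43)·7813 + (142)·2366.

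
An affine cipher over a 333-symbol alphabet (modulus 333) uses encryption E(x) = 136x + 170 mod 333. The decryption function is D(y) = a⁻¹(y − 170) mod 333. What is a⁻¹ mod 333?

gcd(333, 136) by repeated division:
333 = 2·136 + 61
136 = 2·61 + 14
61 = 4·14 + 5
14 = 2·5 + 4
5 = 1·4 + 1
4 = 4·1 + 0
gcd = 1, so the inverse exists. Back-substitute:
1 = 5 − 4
1 = −14 + 3·5
1 = 3·61 − 13·14
1 = −13·136 + 29·61
1 = 29·333 − 71·136
Hence 136⁻¹ ≡ -71 ≡ 262 (mod 333).

262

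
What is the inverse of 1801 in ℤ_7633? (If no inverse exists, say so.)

1886

Apply the Euclidean algorithm to 7633 and 1801:
7633 = 4*1801 + 429
1801 = 4*429 + 85
429 = 5*85 + 4
85 = 21*4 + 1
4 = 4*1 + 0
Since gcd(1801, 7633) = 1, back-substitute to write 1 as a combination:
1 = 85 − 21·4
1 = −21·429 + 106·85
1 = 106·1801 − 445·429
1 = −445·7633 + 1886·1801
So 1801·1886 ≡ 1 (mod 7633).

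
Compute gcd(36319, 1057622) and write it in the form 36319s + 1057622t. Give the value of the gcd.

1

Euclidean algorithm:
1057622 = 29·36319 + 4371
36319 = 8·4371 + 1351
4371 = 3·1351 + 318
1351 = 4·318 + 79
318 = 4·79 + 2
79 = 39·2 + 1
2 = 2·1 + 0
gcd(36319, 1057622) = 1.
Express as a combination:
1 = 79 − 39·2
1 = −39·318 + 157·79
1 = 157·1351 − 667·318
1 = −667·4371 + 2158·1351
1 = 2158·36319 − 17931·4371
1 = −17931·1057622 + 522157·36319
So 1 = (-17931)·1057622 + (522157)·36319.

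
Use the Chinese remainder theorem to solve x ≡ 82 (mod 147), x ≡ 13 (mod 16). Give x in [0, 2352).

1405

Write x = 82 + 147·k. Then 147·k ≡ 13 − 82 ≡ 11 (mod 16).
Need 147⁻¹ mod 16. Extended Euclid on (16, 3):
16 = 5×3 + 1
3 = 3×1 + 0
Back-substitute:
1 = 16 − 5·3
147⁻¹ ≡ 11 (mod 16), so k ≡ 11·11 ≡ 9 (mod 16).
x = 82 + 147·9 = 1405.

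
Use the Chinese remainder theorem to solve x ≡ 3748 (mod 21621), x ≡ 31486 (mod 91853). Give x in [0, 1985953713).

1412546920

Write x = 3748 + 21621·k. Then 21621·k ≡ 31486 − 3748 ≡ 27738 (mod 91853).
Need 21621⁻¹ mod 91853. Extended Euclid on (91853, 21621):
91853 = 4*21621 + 5369
21621 = 4*5369 + 145
5369 = 37*145 + 4
145 = 36*4 + 1
4 = 4*1 + 0
Back-substitute:
1 = 145 − 36·4
1 = −36·5369 + 1333·145
1 = 1333·21621 − 5368·5369
1 = −5368·91853 + 22805·21621
21621⁻¹ ≡ 22805 (mod 91853), so k ≡ 22805·27738 ≡ 65332 (mod 91853).
x = 3748 + 21621·65332 = 1412546920.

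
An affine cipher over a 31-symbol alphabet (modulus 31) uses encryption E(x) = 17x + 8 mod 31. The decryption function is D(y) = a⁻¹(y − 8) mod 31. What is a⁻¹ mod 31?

11

Apply the Euclidean algorithm to 31 and 17:
31 = 1*17 + 14
17 = 1*14 + 3
14 = 4*3 + 2
3 = 1*2 + 1
2 = 2*1 + 0
Since gcd(17, 31) = 1, back-substitute to write 1 as a combination:
1 = 3 − 2
1 = −14 + 5·3
1 = 5·17 − 6·14
1 = −6·31 + 11·17
So 17·11 ≡ 1 (mod 31).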